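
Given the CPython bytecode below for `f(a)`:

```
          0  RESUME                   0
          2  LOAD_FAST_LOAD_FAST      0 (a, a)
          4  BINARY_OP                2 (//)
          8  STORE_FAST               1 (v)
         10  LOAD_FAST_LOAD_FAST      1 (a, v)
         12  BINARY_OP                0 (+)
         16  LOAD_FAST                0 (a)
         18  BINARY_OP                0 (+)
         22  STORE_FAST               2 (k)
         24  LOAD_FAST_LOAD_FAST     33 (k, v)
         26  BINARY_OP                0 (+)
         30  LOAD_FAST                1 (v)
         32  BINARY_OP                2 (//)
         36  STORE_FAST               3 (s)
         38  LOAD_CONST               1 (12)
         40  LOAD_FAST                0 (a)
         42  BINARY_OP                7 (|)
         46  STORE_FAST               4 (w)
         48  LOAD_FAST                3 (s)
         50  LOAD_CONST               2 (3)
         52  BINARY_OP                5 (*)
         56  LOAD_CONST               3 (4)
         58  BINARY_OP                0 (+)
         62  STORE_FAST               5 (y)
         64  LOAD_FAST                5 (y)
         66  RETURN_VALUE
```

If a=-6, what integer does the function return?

LOAD_FAST_LOAD_FAST a,a → push -6,-6. Stack: [-6, -6]
BINARY_OP // → -6 // -6 = 1. Stack: [1]
STORE_FAST v → v=1. Stack: []
LOAD_FAST_LOAD_FAST a,v → push -6,1. Stack: [-6, 1]
BINARY_OP + → -6 + 1 = -5. Stack: [-5]
LOAD_FAST a → push -6. Stack: [-5, -6]
BINARY_OP + → -5 + -6 = -11. Stack: [-11]
STORE_FAST k → k=-11. Stack: []
LOAD_FAST_LOAD_FAST k,v → push -11,1. Stack: [-11, 1]
BINARY_OP + → -11 + 1 = -10. Stack: [-10]
LOAD_FAST v → push 1. Stack: [-10, 1]
BINARY_OP // → -10 // 1 = -10. Stack: [-10]
STORE_FAST s → s=-10. Stack: []
LOAD_CONST → push 12. Stack: [12]
LOAD_FAST a → push -6. Stack: [12, -6]
BINARY_OP | → 12 | -6 = -2. Stack: [-2]
STORE_FAST w → w=-2. Stack: []
LOAD_FAST s → push -10. Stack: [-10]
LOAD_CONST → push 3. Stack: [-10, 3]
BINARY_OP * → -10 * 3 = -30. Stack: [-30]
LOAD_CONST → push 4. Stack: [-30, 4]
BINARY_OP + → -30 + 4 = -26. Stack: [-26]
STORE_FAST y → y=-26. Stack: []
LOAD_FAST y → push -26. Stack: [-26]
RETURN_VALUE → return -26.

-26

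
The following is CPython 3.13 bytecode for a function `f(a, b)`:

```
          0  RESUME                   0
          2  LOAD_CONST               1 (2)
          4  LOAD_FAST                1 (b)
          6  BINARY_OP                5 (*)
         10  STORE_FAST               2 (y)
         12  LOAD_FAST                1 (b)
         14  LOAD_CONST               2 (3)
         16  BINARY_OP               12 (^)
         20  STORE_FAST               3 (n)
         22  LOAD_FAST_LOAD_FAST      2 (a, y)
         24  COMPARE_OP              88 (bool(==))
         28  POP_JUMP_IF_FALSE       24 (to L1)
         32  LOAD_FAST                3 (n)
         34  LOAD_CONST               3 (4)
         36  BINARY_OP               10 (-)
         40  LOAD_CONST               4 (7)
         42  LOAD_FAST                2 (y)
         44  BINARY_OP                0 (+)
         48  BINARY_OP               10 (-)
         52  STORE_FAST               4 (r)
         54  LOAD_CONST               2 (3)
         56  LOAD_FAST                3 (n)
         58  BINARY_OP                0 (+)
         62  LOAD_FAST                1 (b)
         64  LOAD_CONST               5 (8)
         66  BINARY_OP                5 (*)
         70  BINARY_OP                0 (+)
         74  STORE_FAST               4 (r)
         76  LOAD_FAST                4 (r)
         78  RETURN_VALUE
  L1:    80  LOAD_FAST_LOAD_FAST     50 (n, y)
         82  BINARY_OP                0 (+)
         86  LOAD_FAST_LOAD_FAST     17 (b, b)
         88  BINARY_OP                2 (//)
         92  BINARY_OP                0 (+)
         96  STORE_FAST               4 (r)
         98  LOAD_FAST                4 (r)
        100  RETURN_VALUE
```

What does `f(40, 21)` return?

65

LOAD_CONST → push 2. Stack: [2]
LOAD_FAST b → push 21. Stack: [2, 21]
BINARY_OP * → 2 * 21 = 42. Stack: [42]
STORE_FAST y → y=42. Stack: []
LOAD_FAST b → push 21. Stack: [21]
LOAD_CONST → push 3. Stack: [21, 3]
BINARY_OP ^ → 21 ^ 3 = 22. Stack: [22]
STORE_FAST n → n=22. Stack: []
LOAD_FAST_LOAD_FAST a,y → push 40,42. Stack: [40, 42]
COMPARE_OP bool(==) → 40 vs 42 = False. Stack: [False]
POP_JUMP_IF_FALSE → pop False; jump. Stack: []
LOAD_FAST_LOAD_FAST n,y → push 22,42. Stack: [22, 42]
BINARY_OP + → 22 + 42 = 64. Stack: [64]
LOAD_FAST_LOAD_FAST b,b → push 21,21. Stack: [64, 21, 21]
BINARY_OP // → 21 // 21 = 1. Stack: [64, 1]
BINARY_OP + → 64 + 1 = 65. Stack: [65]
STORE_FAST r → r=65. Stack: []
LOAD_FAST r → push 65. Stack: [65]
RETURN_VALUE → return 65.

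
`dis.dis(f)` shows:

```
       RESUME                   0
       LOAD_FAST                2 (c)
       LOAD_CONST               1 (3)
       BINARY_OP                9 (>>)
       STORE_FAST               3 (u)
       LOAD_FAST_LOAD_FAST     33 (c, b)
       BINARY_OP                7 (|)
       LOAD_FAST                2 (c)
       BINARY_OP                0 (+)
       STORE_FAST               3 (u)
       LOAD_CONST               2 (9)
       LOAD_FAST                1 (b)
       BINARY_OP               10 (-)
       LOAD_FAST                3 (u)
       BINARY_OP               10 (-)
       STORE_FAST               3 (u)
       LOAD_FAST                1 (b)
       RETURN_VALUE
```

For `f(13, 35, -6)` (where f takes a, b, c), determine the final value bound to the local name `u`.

-15

LOAD_FAST c → push -6. Stack: [-6]
LOAD_CONST → push 3. Stack: [-6, 3]
BINARY_OP >> → -6 >> 3 = -1. Stack: [-1]
STORE_FAST u → u=-1. Stack: []
LOAD_FAST_LOAD_FAST c,b → push -6,35. Stack: [-6, 35]
BINARY_OP | → -6 | 35 = -5. Stack: [-5]
LOAD_FAST c → push -6. Stack: [-5, -6]
BINARY_OP + → -5 + -6 = -11. Stack: [-11]
STORE_FAST u → u=-11. Stack: []
LOAD_CONST → push 9. Stack: [9]
LOAD_FAST b → push 35. Stack: [9, 35]
BINARY_OP - → 9 - 35 = -26. Stack: [-26]
LOAD_FAST u → push -11. Stack: [-26, -11]
BINARY_OP - → -26 - -11 = -15. Stack: [-15]
STORE_FAST u → u=-15. Stack: []
LOAD_FAST b → push 35. Stack: [35]
RETURN_VALUE → return 35.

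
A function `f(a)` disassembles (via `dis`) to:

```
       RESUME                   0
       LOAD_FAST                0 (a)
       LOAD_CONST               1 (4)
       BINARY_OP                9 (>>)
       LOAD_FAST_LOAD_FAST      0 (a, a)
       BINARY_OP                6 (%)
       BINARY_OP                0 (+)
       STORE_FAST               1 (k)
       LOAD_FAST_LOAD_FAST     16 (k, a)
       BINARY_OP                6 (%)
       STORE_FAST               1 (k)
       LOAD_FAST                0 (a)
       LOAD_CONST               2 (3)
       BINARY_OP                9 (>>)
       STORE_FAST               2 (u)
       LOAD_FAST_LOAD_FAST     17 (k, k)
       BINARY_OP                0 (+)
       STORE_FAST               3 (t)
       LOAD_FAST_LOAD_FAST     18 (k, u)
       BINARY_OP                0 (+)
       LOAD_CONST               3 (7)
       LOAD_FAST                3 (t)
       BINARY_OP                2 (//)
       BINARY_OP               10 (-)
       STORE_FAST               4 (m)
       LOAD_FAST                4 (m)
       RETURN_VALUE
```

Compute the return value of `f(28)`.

LOAD_FAST a → push 28. Stack: [28]
LOAD_CONST → push 4. Stack: [28, 4]
BINARY_OP >> → 28 >> 4 = 1. Stack: [1]
LOAD_FAST_LOAD_FAST a,a → push 28,28. Stack: [1, 28, 28]
BINARY_OP % → 28 % 28 = 0. Stack: [1, 0]
BINARY_OP + → 1 + 0 = 1. Stack: [1]
STORE_FAST k → k=1. Stack: []
LOAD_FAST_LOAD_FAST k,a → push 1,28. Stack: [1, 28]
BINARY_OP % → 1 % 28 = 1. Stack: [1]
STORE_FAST k → k=1. Stack: []
LOAD_FAST a → push 28. Stack: [28]
LOAD_CONST → push 3. Stack: [28, 3]
BINARY_OP >> → 28 >> 3 = 3. Stack: [3]
STORE_FAST u → u=3. Stack: []
LOAD_FAST_LOAD_FAST k,k → push 1,1. Stack: [1, 1]
BINARY_OP + → 1 + 1 = 2. Stack: [2]
STORE_FAST t → t=2. Stack: []
LOAD_FAST_LOAD_FAST k,u → push 1,3. Stack: [1, 3]
BINARY_OP + → 1 + 3 = 4. Stack: [4]
LOAD_CONST → push 7. Stack: [4, 7]
LOAD_FAST t → push 2. Stack: [4, 7, 2]
BINARY_OP // → 7 // 2 = 3. Stack: [4, 3]
BINARY_OP - → 4 - 3 = 1. Stack: [1]
STORE_FAST m → m=1. Stack: []
LOAD_FAST m → push 1. Stack: [1]
RETURN_VALUE → return 1.

1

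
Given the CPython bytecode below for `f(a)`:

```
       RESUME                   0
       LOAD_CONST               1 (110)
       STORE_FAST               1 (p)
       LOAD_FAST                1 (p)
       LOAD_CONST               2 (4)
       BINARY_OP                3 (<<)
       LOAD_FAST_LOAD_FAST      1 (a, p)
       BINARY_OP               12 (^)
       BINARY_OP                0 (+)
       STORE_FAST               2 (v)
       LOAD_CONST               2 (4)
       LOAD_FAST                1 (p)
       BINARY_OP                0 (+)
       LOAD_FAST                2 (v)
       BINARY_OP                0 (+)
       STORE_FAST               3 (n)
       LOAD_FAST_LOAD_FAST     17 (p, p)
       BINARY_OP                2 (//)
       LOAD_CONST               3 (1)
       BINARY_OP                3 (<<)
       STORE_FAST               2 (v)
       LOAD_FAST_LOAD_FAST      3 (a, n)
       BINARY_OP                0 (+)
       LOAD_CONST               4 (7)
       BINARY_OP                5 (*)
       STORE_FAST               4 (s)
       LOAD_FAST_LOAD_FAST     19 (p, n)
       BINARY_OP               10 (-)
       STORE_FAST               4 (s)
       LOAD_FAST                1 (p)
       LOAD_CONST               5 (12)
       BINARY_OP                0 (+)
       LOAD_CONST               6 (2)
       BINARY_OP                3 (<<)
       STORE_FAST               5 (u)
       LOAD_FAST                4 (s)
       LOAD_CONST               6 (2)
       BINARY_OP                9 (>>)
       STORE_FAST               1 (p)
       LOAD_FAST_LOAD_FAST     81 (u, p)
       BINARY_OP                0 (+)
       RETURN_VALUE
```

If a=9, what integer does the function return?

21

LOAD_CONST → push 110. Stack: [110]
STORE_FAST p → p=110. Stack: []
LOAD_FAST p → push 110. Stack: [110]
LOAD_CONST → push 4. Stack: [110, 4]
BINARY_OP << → 110 << 4 = 1760. Stack: [1760]
LOAD_FAST_LOAD_FAST a,p → push 9,110. Stack: [1760, 9, 110]
BINARY_OP ^ → 9 ^ 110 = 103. Stack: [1760, 103]
BINARY_OP + → 1760 + 103 = 1863. Stack: [1863]
STORE_FAST v → v=1863. Stack: []
LOAD_CONST → push 4. Stack: [4]
LOAD_FAST p → push 110. Stack: [4, 110]
BINARY_OP + → 4 + 110 = 114. Stack: [114]
LOAD_FAST v → push 1863. Stack: [114, 1863]
BINARY_OP + → 114 + 1863 = 1977. Stack: [1977]
STORE_FAST n → n=1977. Stack: []
LOAD_FAST_LOAD_FAST p,p → push 110,110. Stack: [110, 110]
BINARY_OP // → 110 // 110 = 1. Stack: [1]
LOAD_CONST → push 1. Stack: [1, 1]
BINARY_OP << → 1 << 1 = 2. Stack: [2]
STORE_FAST v → v=2. Stack: []
LOAD_FAST_LOAD_FAST a,n → push 9,1977. Stack: [9, 1977]
BINARY_OP + → 9 + 1977 = 1986. Stack: [1986]
LOAD_CONST → push 7. Stack: [1986, 7]
BINARY_OP * → 1986 * 7 = 13902. Stack: [13902]
STORE_FAST s → s=13902. Stack: []
LOAD_FAST_LOAD_FAST p,n → push 110,1977. Stack: [110, 1977]
BINARY_OP - → 110 - 1977 = -1867. Stack: [-1867]
STORE_FAST s → s=-1867. Stack: []
LOAD_FAST p → push 110. Stack: [110]
LOAD_CONST → push 12. Stack: [110, 12]
BINARY_OP + → 110 + 12 = 122. Stack: [122]
LOAD_CONST → push 2. Stack: [122, 2]
BINARY_OP << → 122 << 2 = 488. Stack: [488]
STORE_FAST u → u=488. Stack: []
LOAD_FAST s → push -1867. Stack: [-1867]
LOAD_CONST → push 2. Stack: [-1867, 2]
BINARY_OP >> → -1867 >> 2 = -467. Stack: [-467]
STORE_FAST p → p=-467. Stack: []
LOAD_FAST_LOAD_FAST u,p → push 488,-467. Stack: [488, -467]
BINARY_OP + → 488 + -467 = 21. Stack: [21]
RETURN_VALUE → return 21.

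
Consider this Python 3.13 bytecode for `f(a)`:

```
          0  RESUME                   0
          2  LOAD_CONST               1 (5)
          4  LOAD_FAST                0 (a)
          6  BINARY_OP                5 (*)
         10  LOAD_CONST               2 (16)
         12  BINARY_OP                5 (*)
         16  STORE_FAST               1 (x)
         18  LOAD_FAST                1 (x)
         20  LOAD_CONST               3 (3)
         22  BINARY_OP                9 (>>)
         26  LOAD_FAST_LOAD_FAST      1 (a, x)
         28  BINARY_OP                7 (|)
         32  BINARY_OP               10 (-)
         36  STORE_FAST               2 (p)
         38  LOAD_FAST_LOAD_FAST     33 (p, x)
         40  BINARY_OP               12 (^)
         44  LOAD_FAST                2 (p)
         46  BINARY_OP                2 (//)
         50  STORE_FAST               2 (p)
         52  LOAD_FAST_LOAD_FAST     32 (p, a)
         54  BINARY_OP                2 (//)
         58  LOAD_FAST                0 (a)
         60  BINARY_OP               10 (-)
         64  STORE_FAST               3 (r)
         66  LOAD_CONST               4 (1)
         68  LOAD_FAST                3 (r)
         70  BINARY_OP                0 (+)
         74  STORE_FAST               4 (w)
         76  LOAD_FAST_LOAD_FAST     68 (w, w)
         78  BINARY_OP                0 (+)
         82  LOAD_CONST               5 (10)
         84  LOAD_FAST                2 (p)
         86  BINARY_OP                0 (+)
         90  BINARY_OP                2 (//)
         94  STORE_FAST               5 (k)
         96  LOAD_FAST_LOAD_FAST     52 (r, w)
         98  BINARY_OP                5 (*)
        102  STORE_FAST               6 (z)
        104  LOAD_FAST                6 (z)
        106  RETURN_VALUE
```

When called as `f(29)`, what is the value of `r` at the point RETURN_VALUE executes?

LOAD_CONST → push 5. Stack: [5]
LOAD_FAST a → push 29. Stack: [5, 29]
BINARY_OP * → 5 * 29 = 145. Stack: [145]
LOAD_CONST → push 16. Stack: [145, 16]
BINARY_OP * → 145 * 16 = 2320. Stack: [2320]
STORE_FAST x → x=2320. Stack: []
LOAD_FAST x → push 2320. Stack: [2320]
LOAD_CONST → push 3. Stack: [2320, 3]
BINARY_OP >> → 2320 >> 3 = 290. Stack: [290]
LOAD_FAST_LOAD_FAST a,x → push 29,2320. Stack: [290, 29, 2320]
BINARY_OP | → 29 | 2320 = 2333. Stack: [290, 2333]
BINARY_OP - → 290 - 2333 = -2043. Stack: [-2043]
STORE_FAST p → p=-2043. Stack: []
LOAD_FAST_LOAD_FAST p,x → push -2043,2320. Stack: [-2043, 2320]
BINARY_OP ^ → -2043 ^ 2320 = -3819. Stack: [-3819]
LOAD_FAST p → push -2043. Stack: [-3819, -2043]
BINARY_OP // → -3819 // -2043 = 1. Stack: [1]
STORE_FAST p → p=1. Stack: []
LOAD_FAST_LOAD_FAST p,a → push 1,29. Stack: [1, 29]
BINARY_OP // → 1 // 29 = 0. Stack: [0]
LOAD_FAST a → push 29. Stack: [0, 29]
BINARY_OP - → 0 - 29 = -29. Stack: [-29]
STORE_FAST r → r=-29. Stack: []
LOAD_CONST → push 1. Stack: [1]
LOAD_FAST r → push -29. Stack: [1, -29]
BINARY_OP + → 1 + -29 = -28. Stack: [-28]
STORE_FAST w → w=-28. Stack: []
LOAD_FAST_LOAD_FAST w,w → push -28,-28. Stack: [-28, -28]
BINARY_OP + → -28 + -28 = -56. Stack: [-56]
LOAD_CONST → push 10. Stack: [-56, 10]
LOAD_FAST p → push 1. Stack: [-56, 10, 1]
BINARY_OP + → 10 + 1 = 11. Stack: [-56, 11]
BINARY_OP // → -56 // 11 = -6. Stack: [-6]
STORE_FAST k → k=-6. Stack: []
LOAD_FAST_LOAD_FAST r,w → push -29,-28. Stack: [-29, -28]
BINARY_OP * → -29 * -28 = 812. Stack: [812]
STORE_FAST z → z=812. Stack: []
LOAD_FAST z → push 812. Stack: [812]
RETURN_VALUE → return 812.

-29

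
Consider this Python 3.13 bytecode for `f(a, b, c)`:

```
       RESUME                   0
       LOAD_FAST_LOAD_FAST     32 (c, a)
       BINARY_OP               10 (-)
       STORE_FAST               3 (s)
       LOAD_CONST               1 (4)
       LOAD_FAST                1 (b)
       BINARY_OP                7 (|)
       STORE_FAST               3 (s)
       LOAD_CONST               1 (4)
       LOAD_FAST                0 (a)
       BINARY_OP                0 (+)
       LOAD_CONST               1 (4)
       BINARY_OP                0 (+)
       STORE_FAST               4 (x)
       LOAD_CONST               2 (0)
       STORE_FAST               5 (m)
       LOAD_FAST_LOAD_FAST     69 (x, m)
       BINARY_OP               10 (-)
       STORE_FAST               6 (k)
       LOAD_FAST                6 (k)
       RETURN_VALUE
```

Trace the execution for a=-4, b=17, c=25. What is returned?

LOAD_FAST_LOAD_FAST c,a → push 25,-4. Stack: [25, -4]
BINARY_OP - → 25 - -4 = 29. Stack: [29]
STORE_FAST s → s=29. Stack: []
LOAD_CONST → push 4. Stack: [4]
LOAD_FAST b → push 17. Stack: [4, 17]
BINARY_OP | → 4 | 17 = 21. Stack: [21]
STORE_FAST s → s=21. Stack: []
LOAD_CONST → push 4. Stack: [4]
LOAD_FAST a → push -4. Stack: [4, -4]
BINARY_OP + → 4 + -4 = 0. Stack: [0]
LOAD_CONST → push 4. Stack: [0, 4]
BINARY_OP + → 0 + 4 = 4. Stack: [4]
STORE_FAST x → x=4. Stack: []
LOAD_CONST → push 0. Stack: [0]
STORE_FAST m → m=0. Stack: []
LOAD_FAST_LOAD_FAST x,m → push 4,0. Stack: [4, 0]
BINARY_OP - → 4 - 0 = 4. Stack: [4]
STORE_FAST k → k=4. Stack: []
LOAD_FAST k → push 4. Stack: [4]
RETURN_VALUE → return 4.

4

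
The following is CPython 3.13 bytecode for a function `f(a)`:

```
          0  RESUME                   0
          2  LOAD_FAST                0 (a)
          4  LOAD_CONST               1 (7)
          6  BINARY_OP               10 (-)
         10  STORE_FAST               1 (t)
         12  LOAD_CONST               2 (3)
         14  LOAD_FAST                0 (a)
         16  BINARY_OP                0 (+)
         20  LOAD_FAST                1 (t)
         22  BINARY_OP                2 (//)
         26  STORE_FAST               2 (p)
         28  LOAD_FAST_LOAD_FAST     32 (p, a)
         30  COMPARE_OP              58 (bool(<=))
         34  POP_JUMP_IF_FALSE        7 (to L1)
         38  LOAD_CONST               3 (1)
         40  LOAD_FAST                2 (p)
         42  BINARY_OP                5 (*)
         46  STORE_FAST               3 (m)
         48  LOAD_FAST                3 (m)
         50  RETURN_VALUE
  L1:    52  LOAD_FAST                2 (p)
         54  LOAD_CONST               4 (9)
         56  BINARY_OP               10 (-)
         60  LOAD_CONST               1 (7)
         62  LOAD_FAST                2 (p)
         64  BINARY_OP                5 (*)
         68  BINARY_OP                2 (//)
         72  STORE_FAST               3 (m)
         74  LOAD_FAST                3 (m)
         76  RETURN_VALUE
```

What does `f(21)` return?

1

LOAD_FAST a → push 21. Stack: [21]
LOAD_CONST → push 7. Stack: [21, 7]
BINARY_OP - → 21 - 7 = 14. Stack: [14]
STORE_FAST t → t=14. Stack: []
LOAD_CONST → push 3. Stack: [3]
LOAD_FAST a → push 21. Stack: [3, 21]
BINARY_OP + → 3 + 21 = 24. Stack: [24]
LOAD_FAST t → push 14. Stack: [24, 14]
BINARY_OP // → 24 // 14 = 1. Stack: [1]
STORE_FAST p → p=1. Stack: []
LOAD_FAST_LOAD_FAST p,a → push 1,21. Stack: [1, 21]
COMPARE_OP bool(<=) → 1 vs 21 = True. Stack: [True]
POP_JUMP_IF_FALSE → pop True; no jump. Stack: []
LOAD_CONST → push 1. Stack: [1]
LOAD_FAST p → push 1. Stack: [1, 1]
BINARY_OP * → 1 * 1 = 1. Stack: [1]
STORE_FAST m → m=1. Stack: []
LOAD_FAST m → push 1. Stack: [1]
RETURN_VALUE → return 1.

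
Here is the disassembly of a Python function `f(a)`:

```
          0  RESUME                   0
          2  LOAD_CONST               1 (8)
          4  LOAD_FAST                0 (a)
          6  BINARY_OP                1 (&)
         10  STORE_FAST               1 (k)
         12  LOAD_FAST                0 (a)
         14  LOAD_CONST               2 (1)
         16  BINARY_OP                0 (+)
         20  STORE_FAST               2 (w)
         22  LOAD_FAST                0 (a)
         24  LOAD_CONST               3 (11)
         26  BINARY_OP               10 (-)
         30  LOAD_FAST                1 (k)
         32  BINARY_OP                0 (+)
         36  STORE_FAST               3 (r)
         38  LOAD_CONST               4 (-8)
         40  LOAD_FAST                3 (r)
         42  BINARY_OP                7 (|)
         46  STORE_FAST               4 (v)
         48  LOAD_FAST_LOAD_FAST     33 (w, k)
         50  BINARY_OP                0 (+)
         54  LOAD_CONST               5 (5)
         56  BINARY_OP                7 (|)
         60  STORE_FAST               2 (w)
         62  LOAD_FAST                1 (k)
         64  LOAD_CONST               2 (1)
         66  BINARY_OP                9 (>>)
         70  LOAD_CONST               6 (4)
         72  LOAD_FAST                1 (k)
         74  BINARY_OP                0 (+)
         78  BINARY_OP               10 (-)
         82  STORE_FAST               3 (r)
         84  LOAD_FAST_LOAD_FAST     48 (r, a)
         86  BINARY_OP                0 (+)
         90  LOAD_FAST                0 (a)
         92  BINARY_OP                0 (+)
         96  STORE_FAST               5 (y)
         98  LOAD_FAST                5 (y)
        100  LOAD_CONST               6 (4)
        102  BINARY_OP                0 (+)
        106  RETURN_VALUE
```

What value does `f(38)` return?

LOAD_CONST → push 8. Stack: [8]
LOAD_FAST a → push 38. Stack: [8, 38]
BINARY_OP & → 8 & 38 = 0. Stack: [0]
STORE_FAST k → k=0. Stack: []
LOAD_FAST a → push 38. Stack: [38]
LOAD_CONST → push 1. Stack: [38, 1]
BINARY_OP + → 38 + 1 = 39. Stack: [39]
STORE_FAST w → w=39. Stack: []
LOAD_FAST a → push 38. Stack: [38]
LOAD_CONST → push 11. Stack: [38, 11]
BINARY_OP - → 38 - 11 = 27. Stack: [27]
LOAD_FAST k → push 0. Stack: [27, 0]
BINARY_OP + → 27 + 0 = 27. Stack: [27]
STORE_FAST r → r=27. Stack: []
LOAD_CONST → push -8. Stack: [-8]
LOAD_FAST r → push 27. Stack: [-8, 27]
BINARY_OP | → -8 | 27 = -5. Stack: [-5]
STORE_FAST v → v=-5. Stack: []
LOAD_FAST_LOAD_FAST w,k → push 39,0. Stack: [39, 0]
BINARY_OP + → 39 + 0 = 39. Stack: [39]
LOAD_CONST → push 5. Stack: [39, 5]
BINARY_OP | → 39 | 5 = 39. Stack: [39]
STORE_FAST w → w=39. Stack: []
LOAD_FAST k → push 0. Stack: [0]
LOAD_CONST → push 1. Stack: [0, 1]
BINARY_OP >> → 0 >> 1 = 0. Stack: [0]
LOAD_CONST → push 4. Stack: [0, 4]
LOAD_FAST k → push 0. Stack: [0, 4, 0]
BINARY_OP + → 4 + 0 = 4. Stack: [0, 4]
BINARY_OP - → 0 - 4 = -4. Stack: [-4]
STORE_FAST r → r=-4. Stack: []
LOAD_FAST_LOAD_FAST r,a → push -4,38. Stack: [-4, 38]
BINARY_OP + → -4 + 38 = 34. Stack: [34]
LOAD_FAST a → push 38. Stack: [34, 38]
BINARY_OP + → 34 + 38 = 72. Stack: [72]
STORE_FAST y → y=72. Stack: []
LOAD_FAST y → push 72. Stack: [72]
LOAD_CONST → push 4. Stack: [72, 4]
BINARY_OP + → 72 + 4 = 76. Stack: [76]
RETURN_VALUE → return 76.

76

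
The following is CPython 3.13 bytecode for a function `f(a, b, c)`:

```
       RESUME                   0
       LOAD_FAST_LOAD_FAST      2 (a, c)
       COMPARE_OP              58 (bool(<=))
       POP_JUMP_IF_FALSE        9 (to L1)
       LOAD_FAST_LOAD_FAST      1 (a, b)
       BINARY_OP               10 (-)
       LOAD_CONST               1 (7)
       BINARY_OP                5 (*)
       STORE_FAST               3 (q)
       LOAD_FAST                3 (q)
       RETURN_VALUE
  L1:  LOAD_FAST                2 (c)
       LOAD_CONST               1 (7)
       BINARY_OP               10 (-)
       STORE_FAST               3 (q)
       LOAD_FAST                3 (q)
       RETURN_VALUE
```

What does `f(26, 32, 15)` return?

8

LOAD_FAST_LOAD_FAST a,c → push 26,15. Stack: [26, 15]
COMPARE_OP bool(<=) → 26 vs 15 = False. Stack: [False]
POP_JUMP_IF_FALSE → pop False; jump. Stack: []
LOAD_FAST c → push 15. Stack: [15]
LOAD_CONST → push 7. Stack: [15, 7]
BINARY_OP - → 15 - 7 = 8. Stack: [8]
STORE_FAST q → q=8. Stack: []
LOAD_FAST q → push 8. Stack: [8]
RETURN_VALUE → return 8.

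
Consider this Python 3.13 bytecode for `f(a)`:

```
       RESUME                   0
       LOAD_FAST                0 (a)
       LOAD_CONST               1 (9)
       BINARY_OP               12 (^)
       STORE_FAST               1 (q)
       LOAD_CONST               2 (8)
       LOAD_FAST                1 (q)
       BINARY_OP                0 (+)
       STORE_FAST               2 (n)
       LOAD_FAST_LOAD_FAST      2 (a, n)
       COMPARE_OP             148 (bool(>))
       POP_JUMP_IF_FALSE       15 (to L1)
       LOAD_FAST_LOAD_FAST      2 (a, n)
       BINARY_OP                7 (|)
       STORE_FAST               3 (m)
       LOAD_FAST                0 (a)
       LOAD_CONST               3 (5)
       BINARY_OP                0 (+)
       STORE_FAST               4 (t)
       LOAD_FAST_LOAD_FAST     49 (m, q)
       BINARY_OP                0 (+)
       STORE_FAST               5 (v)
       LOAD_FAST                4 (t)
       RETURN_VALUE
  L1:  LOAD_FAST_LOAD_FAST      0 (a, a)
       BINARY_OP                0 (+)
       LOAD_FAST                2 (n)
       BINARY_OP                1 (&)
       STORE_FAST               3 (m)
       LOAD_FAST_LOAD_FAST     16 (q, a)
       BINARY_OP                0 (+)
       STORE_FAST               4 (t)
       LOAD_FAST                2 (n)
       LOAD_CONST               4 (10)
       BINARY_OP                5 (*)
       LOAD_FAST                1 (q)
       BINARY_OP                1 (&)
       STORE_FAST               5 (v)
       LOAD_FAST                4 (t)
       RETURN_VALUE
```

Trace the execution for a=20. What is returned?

49

LOAD_FAST a → push 20. Stack: [20]
LOAD_CONST → push 9. Stack: [20, 9]
BINARY_OP ^ → 20 ^ 9 = 29. Stack: [29]
STORE_FAST q → q=29. Stack: []
LOAD_CONST → push 8. Stack: [8]
LOAD_FAST q → push 29. Stack: [8, 29]
BINARY_OP + → 8 + 29 = 37. Stack: [37]
STORE_FAST n → n=37. Stack: []
LOAD_FAST_LOAD_FAST a,n → push 20,37. Stack: [20, 37]
COMPARE_OP bool(>) → 20 vs 37 = False. Stack: [False]
POP_JUMP_IF_FALSE → pop False; jump. Stack: []
LOAD_FAST_LOAD_FAST a,a → push 20,20. Stack: [20, 20]
BINARY_OP + → 20 + 20 = 40. Stack: [40]
LOAD_FAST n → push 37. Stack: [40, 37]
BINARY_OP & → 40 & 37 = 32. Stack: [32]
STORE_FAST m → m=32. Stack: []
LOAD_FAST_LOAD_FAST q,a → push 29,20. Stack: [29, 20]
BINARY_OP + → 29 + 20 = 49. Stack: [49]
STORE_FAST t → t=49. Stack: []
LOAD_FAST n → push 37. Stack: [37]
LOAD_CONST → push 10. Stack: [37, 10]
BINARY_OP * → 37 * 10 = 370. Stack: [370]
LOAD_FAST q → push 29. Stack: [370, 29]
BINARY_OP & → 370 & 29 = 16. Stack: [16]
STORE_FAST v → v=16. Stack: []
LOAD_FAST t → push 49. Stack: [49]
RETURN_VALUE → return 49.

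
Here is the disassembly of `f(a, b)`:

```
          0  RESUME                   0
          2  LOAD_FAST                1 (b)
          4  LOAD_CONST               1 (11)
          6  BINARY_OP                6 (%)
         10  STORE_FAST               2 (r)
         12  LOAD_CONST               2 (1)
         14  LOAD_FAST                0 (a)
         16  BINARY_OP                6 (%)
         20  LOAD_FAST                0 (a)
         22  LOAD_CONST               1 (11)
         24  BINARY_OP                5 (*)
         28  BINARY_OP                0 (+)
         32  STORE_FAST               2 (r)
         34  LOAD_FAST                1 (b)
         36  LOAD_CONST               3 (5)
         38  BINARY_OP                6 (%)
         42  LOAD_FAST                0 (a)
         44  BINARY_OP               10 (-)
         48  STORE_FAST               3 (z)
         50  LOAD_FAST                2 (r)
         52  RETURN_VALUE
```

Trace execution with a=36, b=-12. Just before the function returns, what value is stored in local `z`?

LOAD_FAST b → push -12. Stack: [-12]
LOAD_CONST → push 11. Stack: [-12, 11]
BINARY_OP % → -12 % 11 = 10. Stack: [10]
STORE_FAST r → r=10. Stack: []
LOAD_CONST → push 1. Stack: [1]
LOAD_FAST a → push 36. Stack: [1, 36]
BINARY_OP % → 1 % 36 = 1. Stack: [1]
LOAD_FAST a → push 36. Stack: [1, 36]
LOAD_CONST → push 11. Stack: [1, 36, 11]
BINARY_OP * → 36 * 11 = 396. Stack: [1, 396]
BINARY_OP + → 1 + 396 = 397. Stack: [397]
STORE_FAST r → r=397. Stack: []
LOAD_FAST b → push -12. Stack: [-12]
LOAD_CONST → push 5. Stack: [-12, 5]
BINARY_OP % → -12 % 5 = 3. Stack: [3]
LOAD_FAST a → push 36. Stack: [3, 36]
BINARY_OP - → 3 - 36 = -33. Stack: [-33]
STORE_FAST z → z=-33. Stack: []
LOAD_FAST r → push 397. Stack: [397]
RETURN_VALUE → return 397.

-33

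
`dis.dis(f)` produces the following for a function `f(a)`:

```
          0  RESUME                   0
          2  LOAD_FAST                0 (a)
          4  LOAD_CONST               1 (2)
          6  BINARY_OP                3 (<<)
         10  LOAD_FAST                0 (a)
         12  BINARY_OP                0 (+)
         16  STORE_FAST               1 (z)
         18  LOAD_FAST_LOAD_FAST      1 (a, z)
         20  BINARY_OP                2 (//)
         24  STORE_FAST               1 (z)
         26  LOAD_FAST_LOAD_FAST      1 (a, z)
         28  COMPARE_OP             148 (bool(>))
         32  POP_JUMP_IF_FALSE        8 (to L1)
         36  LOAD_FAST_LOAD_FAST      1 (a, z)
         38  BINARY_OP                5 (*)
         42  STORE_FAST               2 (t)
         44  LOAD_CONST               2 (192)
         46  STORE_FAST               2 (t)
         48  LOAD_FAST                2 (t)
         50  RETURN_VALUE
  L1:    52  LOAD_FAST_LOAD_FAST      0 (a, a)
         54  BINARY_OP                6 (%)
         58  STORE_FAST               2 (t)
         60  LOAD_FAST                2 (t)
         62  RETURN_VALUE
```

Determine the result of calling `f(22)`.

192

LOAD_FAST a → push 22. Stack: [22]
LOAD_CONST → push 2. Stack: [22, 2]
BINARY_OP << → 22 << 2 = 88. Stack: [88]
LOAD_FAST a → push 22. Stack: [88, 22]
BINARY_OP + → 88 + 22 = 110. Stack: [110]
STORE_FAST z → z=110. Stack: []
LOAD_FAST_LOAD_FAST a,z → push 22,110. Stack: [22, 110]
BINARY_OP // → 22 // 110 = 0. Stack: [0]
STORE_FAST z → z=0. Stack: []
LOAD_FAST_LOAD_FAST a,z → push 22,0. Stack: [22, 0]
COMPARE_OP bool(>) → 22 vs 0 = True. Stack: [True]
POP_JUMP_IF_FALSE → pop True; no jump. Stack: []
LOAD_FAST_LOAD_FAST a,z → push 22,0. Stack: [22, 0]
BINARY_OP * → 22 * 0 = 0. Stack: [0]
STORE_FAST t → t=0. Stack: []
LOAD_CONST → push 192. Stack: [192]
STORE_FAST t → t=192. Stack: []
LOAD_FAST t → push 192. Stack: [192]
RETURN_VALUE → return 192.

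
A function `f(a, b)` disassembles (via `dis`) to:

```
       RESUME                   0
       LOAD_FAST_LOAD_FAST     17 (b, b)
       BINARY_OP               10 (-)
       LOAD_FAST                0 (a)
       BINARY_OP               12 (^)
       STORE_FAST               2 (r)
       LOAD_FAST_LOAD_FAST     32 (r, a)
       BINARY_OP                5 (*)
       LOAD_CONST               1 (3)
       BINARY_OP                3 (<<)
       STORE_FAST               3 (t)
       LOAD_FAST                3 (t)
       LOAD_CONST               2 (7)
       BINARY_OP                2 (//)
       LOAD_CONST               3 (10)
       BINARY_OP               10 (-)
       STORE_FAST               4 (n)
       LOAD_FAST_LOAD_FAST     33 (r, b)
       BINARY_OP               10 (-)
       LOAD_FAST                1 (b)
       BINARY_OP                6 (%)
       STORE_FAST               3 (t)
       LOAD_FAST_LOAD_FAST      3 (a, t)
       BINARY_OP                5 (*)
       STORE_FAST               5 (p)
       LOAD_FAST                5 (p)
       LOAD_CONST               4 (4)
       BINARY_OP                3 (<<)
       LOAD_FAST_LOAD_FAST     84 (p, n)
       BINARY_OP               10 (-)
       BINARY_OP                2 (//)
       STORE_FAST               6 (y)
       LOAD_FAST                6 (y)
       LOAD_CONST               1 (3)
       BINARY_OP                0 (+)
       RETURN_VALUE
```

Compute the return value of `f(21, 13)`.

-6

LOAD_FAST_LOAD_FAST b,b → push 13,13. Stack: [13, 13]
BINARY_OP - → 13 - 13 = 0. Stack: [0]
LOAD_FAST a → push 21. Stack: [0, 21]
BINARY_OP ^ → 0 ^ 21 = 21. Stack: [21]
STORE_FAST r → r=21. Stack: []
LOAD_FAST_LOAD_FAST r,a → push 21,21. Stack: [21, 21]
BINARY_OP * → 21 * 21 = 441. Stack: [441]
LOAD_CONST → push 3. Stack: [441, 3]
BINARY_OP << → 441 << 3 = 3528. Stack: [3528]
STORE_FAST t → t=3528. Stack: []
LOAD_FAST t → push 3528. Stack: [3528]
LOAD_CONST → push 7. Stack: [3528, 7]
BINARY_OP // → 3528 // 7 = 504. Stack: [504]
LOAD_CONST → push 10. Stack: [504, 10]
BINARY_OP - → 504 - 10 = 494. Stack: [494]
STORE_FAST n → n=494. Stack: []
LOAD_FAST_LOAD_FAST r,b → push 21,13. Stack: [21, 13]
BINARY_OP - → 21 - 13 = 8. Stack: [8]
LOAD_FAST b → push 13. Stack: [8, 13]
BINARY_OP % → 8 % 13 = 8. Stack: [8]
STORE_FAST t → t=8. Stack: []
LOAD_FAST_LOAD_FAST a,t → push 21,8. Stack: [21, 8]
BINARY_OP * → 21 * 8 = 168. Stack: [168]
STORE_FAST p → p=168. Stack: []
LOAD_FAST p → push 168. Stack: [168]
LOAD_CONST → push 4. Stack: [168, 4]
BINARY_OP << → 168 << 4 = 2688. Stack: [2688]
LOAD_FAST_LOAD_FAST p,n → push 168,494. Stack: [2688, 168, 494]
BINARY_OP - → 168 - 494 = -326. Stack: [2688, -326]
BINARY_OP // → 2688 // -326 = -9. Stack: [-9]
STORE_FAST y → y=-9. Stack: []
LOAD_FAST y → push -9. Stack: [-9]
LOAD_CONST → push 3. Stack: [-9, 3]
BINARY_OP + → -9 + 3 = -6. Stack: [-6]
RETURN_VALUE → return -6.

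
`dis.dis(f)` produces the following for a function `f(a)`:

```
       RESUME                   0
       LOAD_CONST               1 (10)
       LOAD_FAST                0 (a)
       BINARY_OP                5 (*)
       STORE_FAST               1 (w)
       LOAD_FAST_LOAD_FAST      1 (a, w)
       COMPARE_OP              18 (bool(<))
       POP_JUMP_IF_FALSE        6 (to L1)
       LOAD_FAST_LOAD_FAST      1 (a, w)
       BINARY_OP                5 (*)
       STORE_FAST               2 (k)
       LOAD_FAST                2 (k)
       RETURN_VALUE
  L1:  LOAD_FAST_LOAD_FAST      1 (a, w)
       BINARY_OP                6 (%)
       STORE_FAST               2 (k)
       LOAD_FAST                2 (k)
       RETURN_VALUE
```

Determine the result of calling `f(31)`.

LOAD_CONST → push 10. Stack: [10]
LOAD_FAST a → push 31. Stack: [10, 31]
BINARY_OP * → 10 * 31 = 310. Stack: [310]
STORE_FAST w → w=310. Stack: []
LOAD_FAST_LOAD_FAST a,w → push 31,310. Stack: [31, 310]
COMPARE_OP bool(<) → 31 vs 310 = True. Stack: [True]
POP_JUMP_IF_FALSE → pop True; no jump. Stack: []
LOAD_FAST_LOAD_FAST a,w → push 31,310. Stack: [31, 310]
BINARY_OP * → 31 * 310 = 9610. Stack: [9610]
STORE_FAST k → k=9610. Stack: []
LOAD_FAST k → push 9610. Stack: [9610]
RETURN_VALUE → return 9610.

9610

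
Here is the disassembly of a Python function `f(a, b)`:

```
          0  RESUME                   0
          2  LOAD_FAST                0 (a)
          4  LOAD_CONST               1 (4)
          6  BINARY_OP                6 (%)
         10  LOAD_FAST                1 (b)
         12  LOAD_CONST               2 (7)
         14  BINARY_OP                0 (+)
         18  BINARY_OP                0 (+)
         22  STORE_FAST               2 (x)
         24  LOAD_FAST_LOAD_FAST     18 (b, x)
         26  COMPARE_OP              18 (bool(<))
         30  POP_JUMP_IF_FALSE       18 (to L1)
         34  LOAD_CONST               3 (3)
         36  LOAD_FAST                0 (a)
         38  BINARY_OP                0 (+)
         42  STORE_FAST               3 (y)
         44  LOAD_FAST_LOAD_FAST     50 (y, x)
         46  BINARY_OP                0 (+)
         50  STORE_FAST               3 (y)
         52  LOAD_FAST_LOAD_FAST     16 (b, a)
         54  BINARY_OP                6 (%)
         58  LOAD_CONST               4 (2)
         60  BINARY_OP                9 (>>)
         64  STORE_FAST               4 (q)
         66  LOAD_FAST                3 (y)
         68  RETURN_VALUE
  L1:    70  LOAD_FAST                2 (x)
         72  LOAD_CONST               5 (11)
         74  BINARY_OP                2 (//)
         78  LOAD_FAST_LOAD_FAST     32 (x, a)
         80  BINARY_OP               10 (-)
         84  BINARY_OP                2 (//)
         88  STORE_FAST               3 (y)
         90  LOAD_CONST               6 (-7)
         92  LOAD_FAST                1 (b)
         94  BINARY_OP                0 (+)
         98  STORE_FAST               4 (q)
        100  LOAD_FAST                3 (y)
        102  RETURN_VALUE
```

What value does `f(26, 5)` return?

LOAD_FAST a → push 26. Stack: [26]
LOAD_CONST → push 4. Stack: [26, 4]
BINARY_OP % → 26 % 4 = 2. Stack: [2]
LOAD_FAST b → push 5. Stack: [2, 5]
LOAD_CONST → push 7. Stack: [2, 5, 7]
BINARY_OP + → 5 + 7 = 12. Stack: [2, 12]
BINARY_OP + → 2 + 12 = 14. Stack: [14]
STORE_FAST x → x=14. Stack: []
LOAD_FAST_LOAD_FAST b,x → push 5,14. Stack: [5, 14]
COMPARE_OP bool(<) → 5 vs 14 = True. Stack: [True]
POP_JUMP_IF_FALSE → pop True; no jump. Stack: []
LOAD_CONST → push 3. Stack: [3]
LOAD_FAST a → push 26. Stack: [3, 26]
BINARY_OP + → 3 + 26 = 29. Stack: [29]
STORE_FAST y → y=29. Stack: []
LOAD_FAST_LOAD_FAST y,x → push 29,14. Stack: [29, 14]
BINARY_OP + → 29 + 14 = 43. Stack: [43]
STORE_FAST y → y=43. Stack: []
LOAD_FAST_LOAD_FAST b,a → push 5,26. Stack: [5, 26]
BINARY_OP % → 5 % 26 = 5. Stack: [5]
LOAD_CONST → push 2. Stack: [5, 2]
BINARY_OP >> → 5 >> 2 = 1. Stack: [1]
STORE_FAST q → q=1. Stack: []
LOAD_FAST y → push 43. Stack: [43]
RETURN_VALUE → return 43.

43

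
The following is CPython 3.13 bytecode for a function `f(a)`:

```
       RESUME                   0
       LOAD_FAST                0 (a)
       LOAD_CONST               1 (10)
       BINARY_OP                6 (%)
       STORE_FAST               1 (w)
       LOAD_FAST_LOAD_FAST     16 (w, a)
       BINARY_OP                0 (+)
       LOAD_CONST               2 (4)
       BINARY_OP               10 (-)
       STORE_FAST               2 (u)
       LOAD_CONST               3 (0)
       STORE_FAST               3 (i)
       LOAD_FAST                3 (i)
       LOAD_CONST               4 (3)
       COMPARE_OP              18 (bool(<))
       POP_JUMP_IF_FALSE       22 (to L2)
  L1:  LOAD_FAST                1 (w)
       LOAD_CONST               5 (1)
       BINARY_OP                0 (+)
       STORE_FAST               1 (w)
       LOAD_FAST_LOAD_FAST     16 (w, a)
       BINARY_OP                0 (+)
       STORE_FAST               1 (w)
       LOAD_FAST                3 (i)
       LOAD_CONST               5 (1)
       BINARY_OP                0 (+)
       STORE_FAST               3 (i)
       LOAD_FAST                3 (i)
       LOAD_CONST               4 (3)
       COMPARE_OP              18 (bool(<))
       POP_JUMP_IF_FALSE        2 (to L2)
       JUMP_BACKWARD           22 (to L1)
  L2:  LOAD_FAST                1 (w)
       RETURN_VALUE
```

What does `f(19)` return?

69

LOAD_FAST a → push 19. Stack: [19]
LOAD_CONST → push 10. Stack: [19, 10]
BINARY_OP % → 19 % 10 = 9. Stack: [9]
STORE_FAST w → w=9. Stack: []
LOAD_FAST_LOAD_FAST w,a → push 9,19. Stack: [9, 19]
BINARY_OP + → 9 + 19 = 28. Stack: [28]
LOAD_CONST → push 4. Stack: [28, 4]
BINARY_OP - → 28 - 4 = 24. Stack: [24]
STORE_FAST u → u=24. Stack: []
LOAD_CONST → push 0. Stack: [0]
STORE_FAST i → i=0. Stack: []
LOAD_FAST i → push 0. Stack: [0]
LOAD_CONST → push 3. Stack: [0, 3]
COMPARE_OP bool(<) → 0 vs 3 = True. Stack: [True]
POP_JUMP_IF_FALSE → pop True; no jump. Stack: []
LOAD_FAST w → push 9. Stack: [9]
LOAD_CONST → push 1. Stack: [9, 1]
BINARY_OP + → 9 + 1 = 10. Stack: [10]
STORE_FAST w → w=10. Stack: []
LOAD_FAST_LOAD_FAST w,a → push 10,19. Stack: [10, 19]
BINARY_OP + → 10 + 19 = 29. Stack: [29]
STORE_FAST w → w=29. Stack: []
LOAD_FAST i → push 0. Stack: [0]
LOAD_CONST → push 1. Stack: [0, 1]
BINARY_OP + → 0 + 1 = 1. Stack: [1]
STORE_FAST i → i=1. Stack: []
LOAD_FAST i → push 1. Stack: [1]
LOAD_CONST → push 3. Stack: [1, 3]
COMPARE_OP bool(<) → 1 vs 3 = True. Stack: [True]
POP_JUMP_IF_FALSE → pop True; no jump. Stack: []
LOAD_FAST w → push 29. Stack: [29]
LOAD_CONST → push 1. Stack: [29, 1]
BINARY_OP + → 29 + 1 = 30. Stack: [30]
STORE_FAST w → w=30. Stack: []
LOAD_FAST_LOAD_FAST w,a → push 30,19. Stack: [30, 19]
BINARY_OP + → 30 + 19 = 49. Stack: [49]
STORE_FAST w → w=49. Stack: []
LOAD_FAST i → push 1. Stack: [1]
LOAD_CONST → push 1. Stack: [1, 1]
BINARY_OP + → 1 + 1 = 2. Stack: [2]
STORE_FAST i → i=2. Stack: []
LOAD_FAST i → push 2. Stack: [2]
LOAD_CONST → push 3. Stack: [2, 3]
COMPARE_OP bool(<) → 2 vs 3 = True. Stack: [True]
POP_JUMP_IF_FALSE → pop True; no jump. Stack: []
LOAD_FAST w → push 49. Stack: [49]
LOAD_CONST → push 1. Stack: [49, 1]
BINARY_OP + → 49 + 1 = 50. Stack: [50]
STORE_FAST w → w=50. Stack: []
LOAD_FAST_LOAD_FAST w,a → push 50,19. Stack: [50, 19]
BINARY_OP + → 50 + 19 = 69. Stack: [69]
STORE_FAST w → w=69. Stack: []
LOAD_FAST i → push 2. Stack: [2]
LOAD_CONST → push 1. Stack: [2, 1]
BINARY_OP + → 2 + 1 = 3. Stack: [3]
STORE_FAST i → i=3. Stack: []
LOAD_FAST i → push 3. Stack: [3]
LOAD_CONST → push 3. Stack: [3, 3]
COMPARE_OP bool(<) → 3 vs 3 = False. Stack: [False]
POP_JUMP_IF_FALSE → pop False; jump. Stack: []
LOAD_FAST w → push 69. Stack: [69]
RETURN_VALUE → return 69.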